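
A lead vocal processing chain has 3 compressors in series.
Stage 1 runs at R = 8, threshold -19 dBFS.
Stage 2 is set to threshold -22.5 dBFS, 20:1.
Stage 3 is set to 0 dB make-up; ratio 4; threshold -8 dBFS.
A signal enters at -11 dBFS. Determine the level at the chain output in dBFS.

Stage 1: overshoot 8 dB → 8/8 = 1 dB → -18 dBFS.
Stage 2: 4.5 dB above -22.5 dBFS, reduced 20:1 to 0.225 dB above → -22.275 dBFS.
Stage 3: below threshold (-22.275 ≤ -8); passes unchanged; output -22.275 dBFS.

-22.275 dBFS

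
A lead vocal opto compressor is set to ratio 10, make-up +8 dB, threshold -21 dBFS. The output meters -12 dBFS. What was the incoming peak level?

Stripping the +8 dB make-up gives -20 dBFS at the gain stage.
The compressed level sits -20 − (-21) = 1 dB over threshold.
Input overshoot = R × output overshoot = 10 dB → input = -21 + 10 = -11 dBFS.

-11 dBFS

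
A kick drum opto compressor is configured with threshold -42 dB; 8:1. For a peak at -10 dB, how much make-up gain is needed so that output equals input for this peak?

The peak compresses to -42 + 32/8 = -38 dB.
To reach -10 dB requires -10 − (-38) = 28 dB of make-up.

28 dB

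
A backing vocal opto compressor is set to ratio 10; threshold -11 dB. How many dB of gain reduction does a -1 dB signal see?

9 dB

-1 dB exceeds the threshold by 10 dB.
After 10:1 compression the overshoot becomes 10/10 = 1 dB.
Gain reduction = 10 − 1 = 9 dB.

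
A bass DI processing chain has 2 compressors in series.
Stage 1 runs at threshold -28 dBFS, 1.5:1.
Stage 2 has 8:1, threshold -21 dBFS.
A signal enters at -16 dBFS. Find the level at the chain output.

Stage 1: overshoot 12 dB → 12/1.5 = 8 dB → -20 dBFS.
Stage 2: -20 dBFS is 1 dB over -21 dBFS; at 8:1 that becomes 0.125 dB over, giving -20.875 dBFS.

-20.875 dBFS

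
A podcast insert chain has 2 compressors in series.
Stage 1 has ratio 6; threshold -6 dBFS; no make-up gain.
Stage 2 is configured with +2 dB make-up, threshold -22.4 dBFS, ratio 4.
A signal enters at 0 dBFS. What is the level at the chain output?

Stage 1: 6 dB above -6 dBFS, reduced 6:1 to 1 dB above → -5 dBFS.
Stage 2: 17.4 dB above -22.4 dBFS, reduced 4:1 to 4.35 dB above → -18.05 dBFS; +2 dB make-up → -16.05 dBFS.

-16.05 dBFS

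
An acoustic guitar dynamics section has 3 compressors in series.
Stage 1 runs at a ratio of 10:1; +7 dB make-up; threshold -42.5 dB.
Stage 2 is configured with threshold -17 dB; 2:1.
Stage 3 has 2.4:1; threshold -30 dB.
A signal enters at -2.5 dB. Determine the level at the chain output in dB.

Stage 1: overshoot 40 dB → 40/10 = 4 dB → -38.5 dB; +7 dB make-up → -31.5 dB.
Stage 2: -31.5 dB ≤ -17 dB, so stage 2 doesn't engage; output -31.5 dB.
Stage 3: -31.5 dB ≤ -30 dB, so stage 3 doesn't engage; output -31.5 dB.

-31.5 dB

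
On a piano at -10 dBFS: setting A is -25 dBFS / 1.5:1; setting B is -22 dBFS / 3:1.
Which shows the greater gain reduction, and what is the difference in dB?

A: overshoot 15 dB → output overshoot 10 dB → GR 5 dB.
B: overshoot 12 dB → output overshoot 4 dB → GR 8 dB.
Difference: 3 dB in favour of B.

B, by 3 dB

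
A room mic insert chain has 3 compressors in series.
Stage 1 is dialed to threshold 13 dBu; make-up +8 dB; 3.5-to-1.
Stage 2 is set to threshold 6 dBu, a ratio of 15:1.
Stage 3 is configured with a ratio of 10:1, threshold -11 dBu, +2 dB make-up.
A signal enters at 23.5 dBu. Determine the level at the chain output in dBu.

Stage 1: 23.5 dBu is 10.5 dB over 13 dBu; at 3.5:1 that becomes 3 dB over, giving 16 dBu; +8 dB make-up → 24 dBu.
Stage 2: 18 dB above 6 dBu, reduced 15:1 to 1.2 dB above → 7.2 dBu.
Stage 3: 7.2 dBu is 18.2 dB over -11 dBu; at 10:1 that becomes 1.82 dB over, giving -9.18 dBu; +2 dB make-up → -7.18 dBu.

-7.18 dBu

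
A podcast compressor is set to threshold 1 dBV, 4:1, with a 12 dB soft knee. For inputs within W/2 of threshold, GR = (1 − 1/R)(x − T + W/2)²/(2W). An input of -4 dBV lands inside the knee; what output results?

x − T + W/2 = -4 − 1 + 6 = 1.
GR = (1 − 1/4) × 1² / 24 = 0.75 × 1 / 24 = 0.03125 dB.
Output = -4 − 0.03125 = -4.03125 dBV.

-4.03125 dBV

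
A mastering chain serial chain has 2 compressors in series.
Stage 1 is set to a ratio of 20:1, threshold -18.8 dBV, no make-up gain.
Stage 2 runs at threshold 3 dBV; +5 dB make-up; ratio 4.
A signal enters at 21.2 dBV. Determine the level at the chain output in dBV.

-11.8 dBV

Stage 1: overshoot 40 dB → 40/20 = 2 dB → -16.8 dBV.
Stage 2: -16.8 dBV ≤ 3 dBV, so stage 2 doesn't engage; make-up brings it to -11.8 dBV.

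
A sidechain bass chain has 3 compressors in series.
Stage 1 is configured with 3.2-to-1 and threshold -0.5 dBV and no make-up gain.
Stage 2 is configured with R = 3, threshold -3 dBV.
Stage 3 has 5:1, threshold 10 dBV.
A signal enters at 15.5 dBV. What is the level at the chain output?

Stage 1: overshoot 16 dB → 16/3.2 = 5 dB → 4.5 dBV.
Stage 2: 7.5 dB above -3 dBV, reduced 3:1 to 2.5 dB above → -0.5 dBV.
Stage 3: -0.5 dBV is at or below the 10 dBV threshold — no compression; output -0.5 dBV.

-0.5 dBV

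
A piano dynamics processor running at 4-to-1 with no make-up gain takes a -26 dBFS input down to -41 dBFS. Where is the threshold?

-46 dBFS

Input is 20 dB above T (since output overshoot × R = input overshoot: (-41 − T)·4 = -26 − T gives T = -46 dBFS).
Check: -46 + (-26 − (-46))/4 = -46 + 5 = -41 dBFS. ✓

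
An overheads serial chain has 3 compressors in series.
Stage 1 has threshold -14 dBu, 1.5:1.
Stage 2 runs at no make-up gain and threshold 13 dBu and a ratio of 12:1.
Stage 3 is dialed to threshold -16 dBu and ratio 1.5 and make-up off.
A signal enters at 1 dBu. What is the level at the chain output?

-8 dBu

Stage 1: overshoot 15 dB → 15/1.5 = 10 dB → -4 dBu.
Stage 2: -4 dBu ≤ 13 dBu, so stage 2 doesn't engage; output -4 dBu.
Stage 3: 12 dB above -16 dBu, reduced 1.5:1 to 8 dB above → -8 dBu.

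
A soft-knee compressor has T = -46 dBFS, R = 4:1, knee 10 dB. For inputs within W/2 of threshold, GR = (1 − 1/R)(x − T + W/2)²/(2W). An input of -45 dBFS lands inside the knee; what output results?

x − T + W/2 = -45 − (-46) + 5 = 6.
GR = (1 − 1/4) × 6² / 20 = 0.75 × 36 / 20 = 1.35 dB.
Output = -45 − 1.35 = -46.35 dBFS.

-46.35 dBFS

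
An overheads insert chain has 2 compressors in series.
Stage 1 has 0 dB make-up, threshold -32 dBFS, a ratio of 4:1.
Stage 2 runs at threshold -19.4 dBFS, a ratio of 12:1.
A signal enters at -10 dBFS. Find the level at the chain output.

Stage 1: 22 dB above -32 dBFS, reduced 4:1 to 5.5 dB above → -26.5 dBFS.
Stage 2: below threshold (-26.5 ≤ -19.4); passes unchanged; output -26.5 dBFS.

-26.5 dBFS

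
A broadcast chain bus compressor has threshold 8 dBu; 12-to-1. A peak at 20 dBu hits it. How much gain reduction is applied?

The signal is 12 dB above threshold.
At 12:1, output sits 12/12 = 1 dB above threshold.
Gain reduction = 12 − 1 = 11 dB.

11 dB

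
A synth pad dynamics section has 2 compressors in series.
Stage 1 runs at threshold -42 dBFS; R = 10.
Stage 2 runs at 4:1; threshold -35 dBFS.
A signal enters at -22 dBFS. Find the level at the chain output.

Stage 1: 20 dB above -42 dBFS, reduced 10:1 to 2 dB above → -40 dBFS.
Stage 2: below threshold (-40 ≤ -35); passes unchanged; output -40 dBFS.

-40 dBFS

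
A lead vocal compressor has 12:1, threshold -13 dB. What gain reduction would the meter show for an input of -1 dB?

11 dB

Overshoot = -1 − (-13) = 12 dB.
After 12:1 compression the overshoot becomes 12/12 = 1 dB.
Gain reduction = 12 − 1 = 11 dB.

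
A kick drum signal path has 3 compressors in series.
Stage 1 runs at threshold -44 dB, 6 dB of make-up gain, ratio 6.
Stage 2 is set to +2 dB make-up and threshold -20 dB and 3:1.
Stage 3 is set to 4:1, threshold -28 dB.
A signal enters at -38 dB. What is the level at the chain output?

Stage 1: overshoot 6 dB → 6/6 = 1 dB → -43 dB; +6 dB make-up → -37 dB.
Stage 2: below threshold (-37 ≤ -20); passes unchanged; make-up brings it to -35 dB.
Stage 3: below threshold (-35 ≤ -28); passes unchanged; output -35 dB.

-35 dB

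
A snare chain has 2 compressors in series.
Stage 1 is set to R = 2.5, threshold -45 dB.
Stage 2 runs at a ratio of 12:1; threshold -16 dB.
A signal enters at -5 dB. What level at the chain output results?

Stage 1: -5 dB is 40 dB over -45 dB; at 2.5:1 that becomes 16 dB over, giving -29 dB.
Stage 2: -29 dB is at or below the -16 dB threshold — no compression; output -29 dB.

-29 dB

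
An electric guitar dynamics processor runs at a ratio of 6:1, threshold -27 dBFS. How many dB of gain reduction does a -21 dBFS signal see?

Overshoot = -21 − (-27) = 6 dB.
At 6:1, output sits 6/6 = 1 dB above threshold.
GR = overshoot in − overshoot out = 6 − 1 = 5 dB.

5 dB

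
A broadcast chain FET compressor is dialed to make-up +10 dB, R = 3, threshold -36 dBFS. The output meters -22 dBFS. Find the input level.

-24 dBFS

Remove make-up: -22 − 10 = -32 dBFS.
That's 4 dB above the -36 dBFS threshold.
Before 3:1 compression the overshoot was 4 × 3 = 12 dB, so input = -36 + 12 = -24 dBFS.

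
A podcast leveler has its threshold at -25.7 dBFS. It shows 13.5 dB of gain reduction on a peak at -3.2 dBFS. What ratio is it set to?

2.5:1

Input overshoot = -3.2 − (-25.7) = 22.5 dB.
Output overshoot = 22.5 − 13.5 = 9 dB.
Ratio = input overshoot / output overshoot = 22.5 / 9 = 2.5.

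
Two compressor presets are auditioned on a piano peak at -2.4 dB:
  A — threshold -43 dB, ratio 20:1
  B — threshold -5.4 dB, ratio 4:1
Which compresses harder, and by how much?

A, by 36.32 dB

A: 40.6 dB over, compressed to 2.03 dB over, so 38.57 dB of GR.
B: 3 dB over, compressed to 0.75 dB over, so 2.25 dB of GR.
A applies 36.32 dB more gain reduction.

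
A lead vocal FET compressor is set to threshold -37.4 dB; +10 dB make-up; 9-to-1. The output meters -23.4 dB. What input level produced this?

Stripping the +10 dB make-up gives -33.4 dB at the gain stage.
Post-compression overshoot = -33.4 − (-37.4) = 4 dB.
Undo the ratio: input overshoot = 4 × 9 = 36 dB, giving input = -1.4 dB.

-1.4 dB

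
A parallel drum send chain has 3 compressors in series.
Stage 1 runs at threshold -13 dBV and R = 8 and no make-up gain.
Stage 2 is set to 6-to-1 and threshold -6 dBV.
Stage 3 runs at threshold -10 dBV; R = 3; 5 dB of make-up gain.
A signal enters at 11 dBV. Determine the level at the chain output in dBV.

Stage 1: 11 dBV is 24 dB over -13 dBV; at 8:1 that becomes 3 dB over, giving -10 dBV.
Stage 2: -10 dBV is at or below the -6 dBV threshold — no compression; output -10 dBV.
Stage 3: -10 dBV ≤ -10 dBV, so stage 3 doesn't engage; make-up brings it to -5 dBV.

-5 dBV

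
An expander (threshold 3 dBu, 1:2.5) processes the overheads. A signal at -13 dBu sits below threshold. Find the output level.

Below threshold, a 1:2.5 expander applies gain = (2.5−1)×(T − x) of attenuation.
(2.5−1) × 16 = 24 dB, so output = -13 − 24 = -37 dBu.

-37 dBu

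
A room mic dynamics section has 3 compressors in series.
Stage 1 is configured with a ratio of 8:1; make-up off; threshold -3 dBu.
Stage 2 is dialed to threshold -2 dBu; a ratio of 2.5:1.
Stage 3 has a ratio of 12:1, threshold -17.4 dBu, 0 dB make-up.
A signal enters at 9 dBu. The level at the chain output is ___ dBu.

-16.1 dBu

Stage 1: 12 dB above -3 dBu, reduced 8:1 to 1.5 dB above → -1.5 dBu.
Stage 2: overshoot 0.5 dB → 0.5/2.5 = 0.2 dB → -1.8 dBu.
Stage 3: overshoot 15.6 dB → 15.6/12 = 1.3 dB → -16.1 dBu.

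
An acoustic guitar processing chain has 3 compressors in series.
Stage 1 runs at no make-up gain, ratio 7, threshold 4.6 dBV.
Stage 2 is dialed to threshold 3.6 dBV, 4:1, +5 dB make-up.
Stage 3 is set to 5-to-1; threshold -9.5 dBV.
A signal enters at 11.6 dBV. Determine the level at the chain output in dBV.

-5.78 dBV

Stage 1: overshoot 7 dB → 7/7 = 1 dB → 5.6 dBV.
Stage 2: overshoot 2 dB → 2/4 = 0.5 dB → 4.1 dBV; +5 dB make-up → 9.1 dBV.
Stage 3: 18.6 dB above -9.5 dBV, reduced 5:1 to 3.72 dB above → -5.78 dBV.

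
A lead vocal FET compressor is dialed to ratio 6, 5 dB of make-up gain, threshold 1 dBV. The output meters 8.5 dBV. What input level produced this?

16 dBV

Before make-up, the level was 8.5 − 5 = 3.5 dBV.
The compressed level sits 3.5 − 1 = 2.5 dB over threshold.
Before 6:1 compression the overshoot was 2.5 × 6 = 15 dB, so input = 1 + 15 = 16 dBV.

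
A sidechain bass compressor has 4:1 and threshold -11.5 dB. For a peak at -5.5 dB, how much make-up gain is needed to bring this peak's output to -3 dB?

7 dB

Without make-up, output = threshold + overshoot/4 = -11.5 + 1.5 = -10 dB.
Gap to target: 7 dB.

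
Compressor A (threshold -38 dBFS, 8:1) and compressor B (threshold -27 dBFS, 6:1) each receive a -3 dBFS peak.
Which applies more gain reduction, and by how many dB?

A: GR = 35 − 35/8 = 30.625 dB.
B: GR = 24 − 24/6 = 20 dB.
A applies 10.625 dB more gain reduction.

A, by 10.625 dB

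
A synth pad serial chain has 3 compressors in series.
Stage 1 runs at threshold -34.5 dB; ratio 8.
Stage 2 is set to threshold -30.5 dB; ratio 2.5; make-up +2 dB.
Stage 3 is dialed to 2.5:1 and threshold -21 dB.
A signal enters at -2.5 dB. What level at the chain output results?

Stage 1: overshoot 32 dB → 32/8 = 4 dB → -30.5 dB.
Stage 2: -30.5 dB is at or below the -30.5 dB threshold — no compression; make-up brings it to -28.5 dB.
Stage 3: below threshold (-28.5 ≤ -21); passes unchanged; output -28.5 dB.

-28.5 dB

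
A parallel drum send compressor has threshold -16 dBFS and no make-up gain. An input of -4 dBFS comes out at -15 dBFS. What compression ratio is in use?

Input overshoot = -4 − (-16) = 12 dB; output overshoot = -15 − (-16) = 1 dB.
Ratio = 12 / 1 = 12.

12:1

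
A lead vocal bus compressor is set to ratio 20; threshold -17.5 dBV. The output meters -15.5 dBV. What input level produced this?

The compressed level sits -15.5 − (-17.5) = 2 dB over threshold.
Undo the ratio: input overshoot = 2 × 20 = 40 dB, giving input = 22.5 dBV.

22.5 dBV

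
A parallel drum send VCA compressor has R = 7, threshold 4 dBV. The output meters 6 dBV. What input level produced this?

Post-compression overshoot = 6 − 4 = 2 dB.
Input overshoot = R × output overshoot = 14 dB → input = 4 + 14 = 18 dBV.

18 dBV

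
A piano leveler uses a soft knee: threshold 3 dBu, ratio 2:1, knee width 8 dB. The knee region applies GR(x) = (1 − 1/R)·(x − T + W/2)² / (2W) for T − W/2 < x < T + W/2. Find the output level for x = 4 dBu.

3.21875 dBu

x − T + W/2 = 4 − 3 + 4 = 5.
GR = (1 − 1/2) × 5² / 16 = 0.5 × 25 / 16 = 0.78125 dB.
Output = 4 − 0.78125 = 3.21875 dBu.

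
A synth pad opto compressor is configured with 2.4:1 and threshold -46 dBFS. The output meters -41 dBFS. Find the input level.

That's 5 dB above the -46 dBFS threshold.
Input overshoot = R × output overshoot = 12 dB → input = -46 + 12 = -34 dBFS.

-34 dBFS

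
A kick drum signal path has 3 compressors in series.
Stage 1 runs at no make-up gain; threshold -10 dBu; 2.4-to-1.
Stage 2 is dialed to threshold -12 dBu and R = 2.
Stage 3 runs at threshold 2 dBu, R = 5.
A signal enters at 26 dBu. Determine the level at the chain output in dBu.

-3.5 dBu

Stage 1: overshoot 36 dB → 36/2.4 = 15 dB → 5 dBu.
Stage 2: 5 dBu is 17 dB over -12 dBu; at 2:1 that becomes 8.5 dB over, giving -3.5 dBu.
Stage 3: -3.5 dBu is at or below the 2 dBu threshold — no compression; output -3.5 dBu.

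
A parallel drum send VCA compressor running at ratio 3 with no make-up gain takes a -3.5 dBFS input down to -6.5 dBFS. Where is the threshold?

Gain reduction = -3.5 − (-6.5) = 3 dB; output overshoot = GR / (R − 1) = 3 / 2 = 1.5 dB.
Threshold = output − output overshoot = -6.5 − 1.5 = -8 dBFS.

-8 dBFS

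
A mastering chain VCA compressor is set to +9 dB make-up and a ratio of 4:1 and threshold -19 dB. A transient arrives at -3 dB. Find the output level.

Overshoot: -3 − (-19) = 16 dB.
4:1 compression reduces that to 16/4 = 4 dB over.
Output = -19 + 4 = -15 dB; make-up adds 9 dB, giving -6 dB.

-6 dB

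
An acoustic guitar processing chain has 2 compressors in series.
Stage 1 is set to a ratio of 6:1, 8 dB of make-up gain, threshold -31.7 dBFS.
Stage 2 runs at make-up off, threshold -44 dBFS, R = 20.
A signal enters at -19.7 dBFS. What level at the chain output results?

Stage 1: -19.7 dBFS is 12 dB over -31.7 dBFS; at 6:1 that becomes 2 dB over, giving -29.7 dBFS; +8 dB make-up → -21.7 dBFS.
Stage 2: -21.7 dBFS is 22.3 dB over -44 dBFS; at 20:1 that becomes 1.115 dB over, giving -42.885 dBFS.

-42.885 dBFS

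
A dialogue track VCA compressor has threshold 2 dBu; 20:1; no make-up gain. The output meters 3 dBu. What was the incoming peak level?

22 dBu

That's 1 dB above the 2 dBu threshold.
Undo the ratio: input overshoot = 1 × 20 = 20 dB, giving input = 22 dBu.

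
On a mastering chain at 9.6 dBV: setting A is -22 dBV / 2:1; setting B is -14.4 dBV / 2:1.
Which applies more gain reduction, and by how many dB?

A: overshoot 31.6 dB → output overshoot 15.8 dB → GR 15.8 dB.
B: overshoot 24 dB → output overshoot 12 dB → GR 12 dB.
A applies 3.8 dB more gain reduction.

A, by 3.8 dB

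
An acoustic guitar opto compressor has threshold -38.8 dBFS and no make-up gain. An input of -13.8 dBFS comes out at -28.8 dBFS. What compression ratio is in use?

Input overshoot = -13.8 − (-38.8) = 25 dB; output overshoot = -28.8 − (-38.8) = 10 dB.
Ratio = 25 / 10 = 2.5.

2.5:1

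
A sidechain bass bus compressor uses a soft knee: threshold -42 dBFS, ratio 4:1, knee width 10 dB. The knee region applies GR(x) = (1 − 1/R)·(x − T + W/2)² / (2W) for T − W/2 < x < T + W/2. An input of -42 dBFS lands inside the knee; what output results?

-42.9375 dBFS

x − T + W/2 = -42 − (-42) + 5 = 5.
GR = (1 − 1/4) × 5² / 20 = 0.75 × 25 / 20 = 0.9375 dB.
Output = -42 − 0.9375 = -42.9375 dBFS.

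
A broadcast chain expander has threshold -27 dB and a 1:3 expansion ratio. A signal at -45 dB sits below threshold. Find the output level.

-81 dB

Undershoot = (-27) − (-45) = 18 dB.
At 1:3, that expands to 54 dB under threshold.
Output = -27 − 54 = -81 dB.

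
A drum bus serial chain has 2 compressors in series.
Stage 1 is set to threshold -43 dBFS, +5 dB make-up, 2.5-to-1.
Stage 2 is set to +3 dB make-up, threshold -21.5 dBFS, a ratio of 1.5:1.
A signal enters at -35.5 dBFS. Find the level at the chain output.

-32 dBFS

Stage 1: overshoot 7.5 dB → 7.5/2.5 = 3 dB → -40 dBFS; +5 dB make-up → -35 dBFS.
Stage 2: -35 dBFS is at or below the -21.5 dBFS threshold — no compression; make-up brings it to -32 dBFS.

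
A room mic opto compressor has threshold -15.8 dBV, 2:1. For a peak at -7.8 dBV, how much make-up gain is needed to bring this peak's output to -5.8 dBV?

The peak compresses to -15.8 + 8/2 = -11.8 dBV.
To reach -5.8 dBV requires -5.8 − (-11.8) = 6 dB of make-up.

6 dB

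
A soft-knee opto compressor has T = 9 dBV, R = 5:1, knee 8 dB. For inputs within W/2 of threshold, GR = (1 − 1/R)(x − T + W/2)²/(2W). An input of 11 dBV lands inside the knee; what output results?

x − T + W/2 = 11 − 9 + 4 = 6.
GR = (1 − 1/5) × 6² / 16 = 0.8 × 36 / 16 = 1.8 dB.
Output = 11 − 1.8 = 9.2 dBV.

9.2 dBV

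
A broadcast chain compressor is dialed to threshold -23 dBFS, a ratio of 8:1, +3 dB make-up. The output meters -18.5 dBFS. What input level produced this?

Before make-up, the level was -18.5 − 3 = -21.5 dBFS.
That's 1.5 dB above the -23 dBFS threshold.
Undo the ratio: input overshoot = 1.5 × 8 = 12 dB, giving input = -11 dBFS.

-11 dBFS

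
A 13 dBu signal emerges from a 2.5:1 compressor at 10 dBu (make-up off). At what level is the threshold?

Input is 5 dB above T (since output overshoot × R = input overshoot: (10 − T)·2.5 = 13 − T gives T = 8 dBu).
Check: 8 + (13 − 8)/2.5 = 8 + 2 = 10 dBu. ✓

8 dBu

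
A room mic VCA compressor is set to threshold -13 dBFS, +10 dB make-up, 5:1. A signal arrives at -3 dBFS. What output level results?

-3 dBFS sits 10 dB over threshold.
The 10 dB excess becomes 2 dB after 5:1 reduction.
Output = -13 + 2 = -11 dBFS; make-up adds 10 dB, giving -1 dBFS.

-1 dBFS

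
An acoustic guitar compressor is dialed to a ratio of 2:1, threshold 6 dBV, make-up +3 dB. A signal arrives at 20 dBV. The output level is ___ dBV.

Overshoot: 20 − 6 = 14 dB.
2:1 compression reduces that to 14/2 = 7 dB over.
Output = 6 + 7 = 13 dBV; make-up adds 3 dB, giving 16 dBV.

16 dBV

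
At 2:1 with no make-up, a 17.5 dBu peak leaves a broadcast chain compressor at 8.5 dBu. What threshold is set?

Input is 18 dB above T (since output overshoot × R = input overshoot: (8.5 − T)·2 = 17.5 − T gives T = -0.5 dBu).
Check: -0.5 + (17.5 − (-0.5))/2 = -0.5 + 9 = 8.5 dBu. ✓

-0.5 dBu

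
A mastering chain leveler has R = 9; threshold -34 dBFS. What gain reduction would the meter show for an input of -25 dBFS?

Overshoot = -25 − (-34) = 9 dB.
After 9:1 compression the overshoot becomes 9/9 = 1 dB.
GR = overshoot in − overshoot out = 9 − 1 = 8 dB.

8 dB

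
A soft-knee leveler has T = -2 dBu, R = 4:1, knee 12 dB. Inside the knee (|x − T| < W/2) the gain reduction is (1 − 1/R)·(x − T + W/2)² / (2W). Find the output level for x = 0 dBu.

x − T + W/2 = 0 − (-2) + 6 = 8.
GR = (1 − 1/4) × 8² / 24 = 0.75 × 64 / 24 = 2 dB.
Output = 0 − 2 = -2 dBu.

-2 dBu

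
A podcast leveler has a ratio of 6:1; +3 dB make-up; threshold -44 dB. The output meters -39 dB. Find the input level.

-32 dB

Remove make-up: -39 − 3 = -42 dB.
Post-compression overshoot = -42 − (-44) = 2 dB.
Before 6:1 compression the overshoot was 2 × 6 = 12 dB, so input = -44 + 12 = -32 dB.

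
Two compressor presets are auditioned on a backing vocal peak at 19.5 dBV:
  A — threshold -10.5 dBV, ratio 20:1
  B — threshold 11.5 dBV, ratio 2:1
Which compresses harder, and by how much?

A, by 24.5 dB

A: overshoot 30 dB → output overshoot 1.5 dB → GR 28.5 dB.
B: overshoot 8 dB → output overshoot 4 dB → GR 4 dB.
A reduces 24.5 dB more.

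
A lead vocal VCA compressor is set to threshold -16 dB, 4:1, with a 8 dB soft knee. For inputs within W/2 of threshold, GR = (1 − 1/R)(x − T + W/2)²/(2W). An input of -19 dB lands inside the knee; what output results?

-19.046875 dB

x − T + W/2 = -19 − (-16) + 4 = 1.
GR = (1 − 1/4) × 1² / 16 = 0.75 × 1 / 16 = 0.046875 dB.
Output = -19 − 0.046875 = -19.046875 dB.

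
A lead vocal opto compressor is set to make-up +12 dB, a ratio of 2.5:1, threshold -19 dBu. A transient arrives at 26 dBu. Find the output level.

11 dBu

26 dBu sits 45 dB over threshold.
At 2.5:1 the overshoot is divided by 2.5, leaving 18 dB above threshold.
That puts the output at -1 dBu; make-up adds 12 dB, giving 11 dBu.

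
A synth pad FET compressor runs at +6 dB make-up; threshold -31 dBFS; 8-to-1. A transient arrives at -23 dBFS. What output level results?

The input is 8 dB above the -31 dBFS threshold.
At 8:1 the overshoot is divided by 8, leaving 1 dB above threshold.
So the level is -31 + 1 = -30 dBFS; make-up adds 6 dB, giving -24 dBFS.

-24 dBFS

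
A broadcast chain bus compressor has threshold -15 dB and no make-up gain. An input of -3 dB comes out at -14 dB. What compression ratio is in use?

12:1

Input overshoot = -3 − (-15) = 12 dB; output overshoot = -14 − (-15) = 1 dB.
Ratio = 12 / 1 = 12.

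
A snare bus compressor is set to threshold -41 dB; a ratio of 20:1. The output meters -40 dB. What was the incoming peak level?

-21 dB

Post-compression overshoot = -40 − (-41) = 1 dB.
Input overshoot = R × output overshoot = 20 dB → input = -41 + 20 = -21 dB.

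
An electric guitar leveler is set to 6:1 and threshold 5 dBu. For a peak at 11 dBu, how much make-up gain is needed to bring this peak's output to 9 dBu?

3 dB

The peak compresses to 5 + 6/6 = 6 dBu.
To reach 9 dBu requires 9 − 6 = 3 dB of make-up.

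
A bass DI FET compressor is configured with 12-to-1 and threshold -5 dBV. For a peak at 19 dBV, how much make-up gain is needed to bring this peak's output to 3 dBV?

The peak compresses to -5 + 24/12 = -3 dBV.
To reach 3 dBV requires 3 − (-3) = 6 dB of make-up.

6 dB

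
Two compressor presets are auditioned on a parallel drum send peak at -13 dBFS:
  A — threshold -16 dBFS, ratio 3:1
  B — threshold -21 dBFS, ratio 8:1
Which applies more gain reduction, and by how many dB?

A: GR = 3 − 3/3 = 2 dB.
B: GR = 8 − 8/8 = 7 dB.
Difference: 5 dB in favour of B.

B, by 5 dB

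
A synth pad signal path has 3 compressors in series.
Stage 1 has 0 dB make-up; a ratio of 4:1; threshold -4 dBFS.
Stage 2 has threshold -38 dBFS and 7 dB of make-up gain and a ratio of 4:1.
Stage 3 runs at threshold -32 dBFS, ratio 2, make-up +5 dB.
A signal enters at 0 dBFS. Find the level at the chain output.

Stage 1: 4 dB above -4 dBFS, reduced 4:1 to 1 dB above → -3 dBFS.
Stage 2: 35 dB above -38 dBFS, reduced 4:1 to 8.75 dB above → -29.25 dBFS; +7 dB make-up → -22.25 dBFS.
Stage 3: -22.25 dBFS is 9.75 dB over -32 dBFS; at 2:1 that becomes 4.875 dB over, giving -27.125 dBFS; +5 dB make-up → -22.125 dBFS.

-22.125 dBFS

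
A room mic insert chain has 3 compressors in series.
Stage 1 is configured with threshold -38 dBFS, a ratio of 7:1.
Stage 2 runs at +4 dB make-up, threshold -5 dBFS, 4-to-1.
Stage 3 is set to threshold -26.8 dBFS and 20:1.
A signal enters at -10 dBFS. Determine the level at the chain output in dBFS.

Stage 1: -10 dBFS is 28 dB over -38 dBFS; at 7:1 that becomes 4 dB over, giving -34 dBFS.
Stage 2: -34 dBFS ≤ -5 dBFS, so stage 2 doesn't engage; make-up brings it to -30 dBFS.
Stage 3: -30 dBFS ≤ -26.8 dBFS, so stage 3 doesn't engage; output -30 dBFS.

-30 dBFS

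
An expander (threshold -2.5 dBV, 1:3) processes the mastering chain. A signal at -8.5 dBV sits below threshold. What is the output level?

-20.5 dBV

Undershoot = (-2.5) − (-8.5) = 6 dB.
At 1:3, that expands to 18 dB under threshold.
Output = -2.5 − 18 = -20.5 dBV.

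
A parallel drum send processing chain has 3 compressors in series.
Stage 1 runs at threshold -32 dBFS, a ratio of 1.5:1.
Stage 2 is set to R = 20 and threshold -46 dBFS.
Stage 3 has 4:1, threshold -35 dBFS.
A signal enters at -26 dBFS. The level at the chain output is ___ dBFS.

-45.1 dBFS

Stage 1: overshoot 6 dB → 6/1.5 = 4 dB → -28 dBFS.
Stage 2: -28 dBFS is 18 dB over -46 dBFS; at 20:1 that becomes 0.9 dB over, giving -45.1 dBFS.
Stage 3: below threshold (-45.1 ≤ -35); passes unchanged; output -45.1 dBFS.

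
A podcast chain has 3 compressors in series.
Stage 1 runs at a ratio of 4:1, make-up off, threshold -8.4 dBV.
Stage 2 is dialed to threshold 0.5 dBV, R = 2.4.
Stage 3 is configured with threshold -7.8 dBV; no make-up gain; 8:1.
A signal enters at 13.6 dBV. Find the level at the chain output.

-7.1875 dBV

Stage 1: overshoot 22 dB → 22/4 = 5.5 dB → -2.9 dBV.
Stage 2: below threshold (-2.9 ≤ 0.5); passes unchanged; output -2.9 dBV.
Stage 3: -2.9 dBV is 4.9 dB over -7.8 dBV; at 8:1 that becomes 0.6125 dB over, giving -7.1875 dBV.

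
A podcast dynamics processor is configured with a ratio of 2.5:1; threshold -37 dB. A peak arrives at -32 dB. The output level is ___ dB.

-35 dB

-32 dB sits 5 dB over threshold.
2.5:1 compression reduces that to 5/2.5 = 2 dB over.
That puts the output at -35 dB.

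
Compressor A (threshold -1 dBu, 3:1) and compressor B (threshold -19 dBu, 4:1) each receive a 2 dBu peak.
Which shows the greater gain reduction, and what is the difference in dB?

B, by 13.75 dB

A: 3 dB over, compressed to 1 dB over, so 2 dB of GR.
B: 21 dB over, compressed to 5.25 dB over, so 15.75 dB of GR.
B reduces 13.75 dB more.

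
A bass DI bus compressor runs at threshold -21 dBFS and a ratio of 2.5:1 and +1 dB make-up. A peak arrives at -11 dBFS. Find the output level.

The input is 10 dB above the -21 dBFS threshold.
At 2.5:1 the overshoot is divided by 2.5, leaving 4 dB above threshold.
Output = -21 + 4 = -17 dBFS; make-up adds 1 dB, giving -16 dBFS.

-16 dBFS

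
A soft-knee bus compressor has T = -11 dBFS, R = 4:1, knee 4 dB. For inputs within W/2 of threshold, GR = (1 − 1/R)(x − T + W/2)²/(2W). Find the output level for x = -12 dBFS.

x − T + W/2 = -12 − (-11) + 2 = 1.
GR = (1 − 1/4) × 1² / 8 = 0.75 × 1 / 8 = 0.09375 dB.
Output = -12 − 0.09375 = -12.09375 dBFS.

-12.09375 dBFS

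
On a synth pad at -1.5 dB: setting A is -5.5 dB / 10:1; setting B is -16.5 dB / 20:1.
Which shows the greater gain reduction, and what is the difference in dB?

A: 4 dB over, compressed to 0.4 dB over, so 3.6 dB of GR.
B: 15 dB over, compressed to 0.75 dB over, so 14.25 dB of GR.
B applies 10.65 dB more gain reduction.

B, by 10.65 dB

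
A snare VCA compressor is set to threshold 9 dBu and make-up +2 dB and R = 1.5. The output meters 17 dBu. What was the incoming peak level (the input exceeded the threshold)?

Before make-up, the level was 17 − 2 = 15 dBu.
Post-compression overshoot = 15 − 9 = 6 dB.
Before 1.5:1 compression the overshoot was 6 × 1.5 = 9 dB, so input = 9 + 9 = 18 dBu.

18 dBu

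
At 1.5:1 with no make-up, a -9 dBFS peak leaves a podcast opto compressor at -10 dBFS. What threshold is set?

-12 dBFS

Gain reduction = -9 − (-10) = 1 dB; output overshoot = GR / (R − 1) = 1 / 0.5 = 2 dB.
Threshold = output − output overshoot = -10 − 2 = -12 dBFS.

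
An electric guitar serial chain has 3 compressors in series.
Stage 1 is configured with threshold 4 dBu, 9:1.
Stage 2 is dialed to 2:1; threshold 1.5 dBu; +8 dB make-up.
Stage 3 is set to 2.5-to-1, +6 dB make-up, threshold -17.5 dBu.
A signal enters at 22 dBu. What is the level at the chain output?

0.2 dBu

Stage 1: overshoot 18 dB → 18/9 = 2 dB → 6 dBu.
Stage 2: overshoot 4.5 dB → 4.5/2 = 2.25 dB → 3.75 dBu; +8 dB make-up → 11.75 dBu.
Stage 3: 11.75 dBu is 29.25 dB over -17.5 dBu; at 2.5:1 that becomes 11.7 dB over, giving -5.8 dBu; +6 dB make-up → 0.2 dBu.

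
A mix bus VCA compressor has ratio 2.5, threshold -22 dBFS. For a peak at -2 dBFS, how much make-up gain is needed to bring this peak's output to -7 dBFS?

Overshoot 20 dB → 20/2.5 = 8 dB after compression, so the compressed level is -22 + 8 = -14 dBFS.
Make-up = target − compressed = -7 − (-14) = 7 dB.

7 dB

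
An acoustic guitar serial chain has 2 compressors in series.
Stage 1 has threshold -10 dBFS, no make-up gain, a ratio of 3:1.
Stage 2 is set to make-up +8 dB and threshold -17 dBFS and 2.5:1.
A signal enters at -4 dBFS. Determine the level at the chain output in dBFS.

Stage 1: 6 dB above -10 dBFS, reduced 3:1 to 2 dB above → -8 dBFS.
Stage 2: 9 dB above -17 dBFS, reduced 2.5:1 to 3.6 dB above → -13.4 dBFS; +8 dB make-up → -5.4 dBFS.

-5.4 dBFS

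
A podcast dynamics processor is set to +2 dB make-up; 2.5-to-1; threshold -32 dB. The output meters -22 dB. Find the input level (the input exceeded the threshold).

-12 dB

Stripping the +2 dB make-up gives -24 dB at the gain stage.
Post-compression overshoot = -24 − (-32) = 8 dB.
Undo the ratio: input overshoot = 8 × 2.5 = 20 dB, giving input = -12 dB.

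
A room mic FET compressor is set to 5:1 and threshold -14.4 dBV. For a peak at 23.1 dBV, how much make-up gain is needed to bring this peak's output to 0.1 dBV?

7 dB

The peak compresses to -14.4 + 37.5/5 = -6.9 dBV.
To reach 0.1 dBV requires 0.1 − (-6.9) = 7 dB of make-up.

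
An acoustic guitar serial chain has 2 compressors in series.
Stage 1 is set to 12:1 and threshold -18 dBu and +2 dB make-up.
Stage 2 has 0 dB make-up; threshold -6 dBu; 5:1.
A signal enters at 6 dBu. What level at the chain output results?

Stage 1: 6 dBu is 24 dB over -18 dBu; at 12:1 that becomes 2 dB over, giving -16 dBu; +2 dB make-up → -14 dBu.
Stage 2: -14 dBu ≤ -6 dBu, so stage 2 doesn't engage; output -14 dBu.

-14 dBu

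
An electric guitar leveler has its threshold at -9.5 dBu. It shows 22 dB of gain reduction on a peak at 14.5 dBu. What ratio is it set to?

12:1

Input overshoot = 14.5 − (-9.5) = 24 dB.
Output overshoot = 24 − 22 = 2 dB.
Ratio = input overshoot / output overshoot = 24 / 2 = 12.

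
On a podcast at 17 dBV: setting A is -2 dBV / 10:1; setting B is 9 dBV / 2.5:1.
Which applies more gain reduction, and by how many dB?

A: 19 dB over, compressed to 1.9 dB over, so 17.1 dB of GR.
B: 8 dB over, compressed to 3.2 dB over, so 4.8 dB of GR.
A applies 12.3 dB more gain reduction.

A, by 12.3 dB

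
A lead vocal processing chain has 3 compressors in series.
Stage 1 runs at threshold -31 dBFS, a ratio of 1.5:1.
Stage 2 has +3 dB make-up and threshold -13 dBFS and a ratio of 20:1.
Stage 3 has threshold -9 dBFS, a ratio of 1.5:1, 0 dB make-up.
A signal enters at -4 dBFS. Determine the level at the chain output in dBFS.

-10 dBFS

Stage 1: -4 dBFS is 27 dB over -31 dBFS; at 1.5:1 that becomes 18 dB over, giving -13 dBFS.
Stage 2: -13 dBFS ≤ -13 dBFS, so stage 2 doesn't engage; make-up brings it to -10 dBFS.
Stage 3: -10 dBFS is at or below the -9 dBFS threshold — no compression; output -10 dBFS.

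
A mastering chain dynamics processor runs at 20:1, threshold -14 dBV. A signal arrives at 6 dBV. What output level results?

-13 dBV

The input is 20 dB above the -14 dBV threshold.
At 20:1 the overshoot is divided by 20, leaving 1 dB above threshold.
Output = -14 + 1 = -13 dBV.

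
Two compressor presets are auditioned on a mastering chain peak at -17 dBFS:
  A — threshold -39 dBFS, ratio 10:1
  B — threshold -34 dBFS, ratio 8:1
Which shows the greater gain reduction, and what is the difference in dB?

A: GR = 22 − 22/10 = 19.8 dB.
B: GR = 17 − 17/8 = 14.875 dB.
Difference: 4.925 dB in favour of A.

A, by 4.925 dB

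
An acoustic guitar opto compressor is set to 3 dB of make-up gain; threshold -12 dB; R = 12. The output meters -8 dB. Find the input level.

Stripping the +3 dB make-up gives -11 dB at the gain stage.
That's 1 dB above the -12 dB threshold.
Input overshoot = R × output overshoot = 12 dB → input = -12 + 12 = 0 dB.

0 dB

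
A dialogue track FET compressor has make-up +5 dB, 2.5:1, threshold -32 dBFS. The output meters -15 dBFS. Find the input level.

Stripping the +5 dB make-up gives -20 dBFS at the gain stage.
Post-compression overshoot = -20 − (-32) = 12 dB.
Input overshoot = R × output overshoot = 30 dB → input = -32 + 30 = -2 dBFS.

-2 dBFS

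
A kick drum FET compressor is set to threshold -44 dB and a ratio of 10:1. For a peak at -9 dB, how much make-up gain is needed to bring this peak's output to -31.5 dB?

9 dB

Overshoot 35 dB → 35/10 = 3.5 dB after compression, so the compressed level is -44 + 3.5 = -40.5 dB.
Make-up = target − compressed = -31.5 − (-40.5) = 9 dB.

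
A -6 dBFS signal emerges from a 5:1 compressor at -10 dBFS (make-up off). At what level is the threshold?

-11 dBFS

Let T be the threshold. Output overshoot = (input overshoot)/R, so -10 − T = (-6 − T)/5.
5·(-10 − T) = -6 − T → 4·T = -50 − (-6) = -44.
T = -44/4 = -11 dBFS.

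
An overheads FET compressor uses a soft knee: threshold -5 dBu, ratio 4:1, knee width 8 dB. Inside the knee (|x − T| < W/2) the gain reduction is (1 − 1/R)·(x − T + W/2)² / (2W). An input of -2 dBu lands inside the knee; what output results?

x − T + W/2 = -2 − (-5) + 4 = 7.
GR = (1 − 1/4) × 7² / 16 = 0.75 × 49 / 16 = 2.296875 dB.
Output = -2 − 2.296875 = -4.296875 dBu.

-4.296875 dBu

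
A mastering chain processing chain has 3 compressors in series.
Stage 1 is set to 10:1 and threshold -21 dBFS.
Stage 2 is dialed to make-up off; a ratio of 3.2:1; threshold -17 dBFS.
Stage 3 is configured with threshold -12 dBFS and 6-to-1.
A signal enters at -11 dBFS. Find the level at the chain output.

-20 dBFS

Stage 1: 10 dB above -21 dBFS, reduced 10:1 to 1 dB above → -20 dBFS.
Stage 2: -20 dBFS is at or below the -17 dBFS threshold — no compression; output -20 dBFS.
Stage 3: below threshold (-20 ≤ -12); passes unchanged; output -20 dBFS.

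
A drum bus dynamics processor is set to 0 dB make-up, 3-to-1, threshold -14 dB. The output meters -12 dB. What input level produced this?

-8 dB

The compressed level sits -12 − (-14) = 2 dB over threshold.
Undo the ratio: input overshoot = 2 × 3 = 6 dB, giving input = -8 dB.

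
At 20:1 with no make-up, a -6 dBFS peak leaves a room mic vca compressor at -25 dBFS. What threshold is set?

-26 dBFS

Let T be the threshold. Output overshoot = (input overshoot)/R, so -25 − T = (-6 − T)/20.
20·(-25 − T) = -6 − T → 19·T = -500 − (-6) = -494.
T = -494/19 = -26 dBFS.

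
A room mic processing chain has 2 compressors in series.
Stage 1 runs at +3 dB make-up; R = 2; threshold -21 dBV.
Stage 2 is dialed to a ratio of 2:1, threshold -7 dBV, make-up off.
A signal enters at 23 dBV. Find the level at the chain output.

Stage 1: 23 dBV is 44 dB over -21 dBV; at 2:1 that becomes 22 dB over, giving 1 dBV; +3 dB make-up → 4 dBV.
Stage 2: 4 dBV is 11 dB over -7 dBV; at 2:1 that becomes 5.5 dB over, giving -1.5 dBV.

-1.5 dBV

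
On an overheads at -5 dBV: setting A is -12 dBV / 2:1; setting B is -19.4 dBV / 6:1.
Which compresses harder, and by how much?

A: overshoot 7 dB → output overshoot 3.5 dB → GR 3.5 dB.
B: overshoot 14.4 dB → output overshoot 2.4 dB → GR 12 dB.
B reduces 8.5 dB more.

B, by 8.5 dB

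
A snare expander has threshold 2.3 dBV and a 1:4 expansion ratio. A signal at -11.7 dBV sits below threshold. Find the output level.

-53.7 dBV

Below threshold, a 1:4 expander applies gain = (4−1)×(T − x) of attenuation.
(4−1) × 14 = 42 dB, so output = -11.7 − 42 = -53.7 dBV.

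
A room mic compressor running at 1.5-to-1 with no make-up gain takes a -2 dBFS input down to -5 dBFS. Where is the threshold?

-11 dBFS

Gain reduction = -2 − (-5) = 3 dB; output overshoot = GR / (R − 1) = 3 / 0.5 = 6 dB.
Threshold = output − output overshoot = -5 − 6 = -11 dBFS.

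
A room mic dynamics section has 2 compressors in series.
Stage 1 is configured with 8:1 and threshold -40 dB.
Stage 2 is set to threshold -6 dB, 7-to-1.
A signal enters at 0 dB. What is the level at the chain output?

Stage 1: overshoot 40 dB → 40/8 = 5 dB → -35 dB.
Stage 2: below threshold (-35 ≤ -6); passes unchanged; output -35 dB.

-35 dB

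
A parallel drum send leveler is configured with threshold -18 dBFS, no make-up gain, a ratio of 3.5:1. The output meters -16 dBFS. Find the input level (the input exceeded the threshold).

Post-compression overshoot = -16 − (-18) = 2 dB.
Input overshoot = R × output overshoot = 7 dB → input = -18 + 7 = -11 dBFS.

-11 dBFS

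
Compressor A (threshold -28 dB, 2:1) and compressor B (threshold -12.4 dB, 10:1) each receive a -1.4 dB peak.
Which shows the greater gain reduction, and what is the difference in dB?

A, by 3.4 dB

A: overshoot 26.6 dB → output overshoot 13.3 dB → GR 13.3 dB.
B: overshoot 11 dB → output overshoot 1.1 dB → GR 9.9 dB.
Difference: 3.4 dB in favour of A.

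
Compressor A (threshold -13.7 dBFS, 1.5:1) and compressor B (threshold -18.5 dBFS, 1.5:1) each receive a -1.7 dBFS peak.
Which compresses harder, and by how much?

B, by 1.6 dB

A: overshoot 12 dB → output overshoot 8 dB → GR 4 dB.
B: overshoot 16.8 dB → output overshoot 11.2 dB → GR 5.6 dB.
Difference: 1.6 dB in favour of B.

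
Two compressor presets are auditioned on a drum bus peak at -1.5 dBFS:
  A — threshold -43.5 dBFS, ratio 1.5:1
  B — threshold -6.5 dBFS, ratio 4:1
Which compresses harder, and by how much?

A: 42 dB over, compressed to 28 dB over, so 14 dB of GR.
B: 5 dB over, compressed to 1.25 dB over, so 3.75 dB of GR.
A applies 10.25 dB more gain reduction.

A, by 10.25 dB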